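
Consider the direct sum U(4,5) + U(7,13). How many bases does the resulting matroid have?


Bases of a direct sum M1 + M2: |B| = |B(M1)| * |B(M2)|.
|B(U(4,5))| = C(5,4) = 5.
|B(U(7,13))| = C(13,7) = 1716.
Total bases = 5 * 1716 = 8580.

8580


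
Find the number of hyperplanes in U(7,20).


Hyperplanes of U(7,20) are flats of rank 6.
In a uniform matroid, these are exactly the (6)-element subsets.
Count = (20 choose 6) = 38760.

38760


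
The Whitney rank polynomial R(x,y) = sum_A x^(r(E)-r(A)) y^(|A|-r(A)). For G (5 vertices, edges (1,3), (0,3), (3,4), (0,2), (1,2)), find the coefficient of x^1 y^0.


R(x,y) = sum over A in 2^E of x^(r(E)-r(A)) * y^(|A|-r(A)).
G has 5 vertices, 5 edges. r(E) = 4.
Enumerate all 2^5 = 32 subsets.
Count subsets with r(E)-r(A)=1 and |A|-r(A)=0: 10.

10


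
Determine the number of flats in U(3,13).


Flats of U(3,13): every subset of size < 3 is a flat, plus E itself.
Count = (13 choose 0) + (13 choose 1) + (13 choose 2) + 1
     = 1 + 13 + 78 + 1
     = 93.

93


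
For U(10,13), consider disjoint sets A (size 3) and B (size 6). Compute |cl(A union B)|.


|A union B| = 3 + 6 = 9 (disjoint).
In U(10,13), cl(S) = S if |S| < 10, else cl(S) = E.
Since 9 < 10, cl(A union B) = A union B.
|cl(A union B)| = 9.

9


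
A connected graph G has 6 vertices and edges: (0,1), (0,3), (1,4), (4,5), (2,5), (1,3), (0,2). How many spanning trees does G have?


By Kirchhoff's matrix tree theorem, the number of spanning trees equals
the determinant of any cofactor of the Laplacian matrix L.
G has 6 vertices and 7 edges.
Computing the (5 x 5) cofactor determinant gives 14.

14


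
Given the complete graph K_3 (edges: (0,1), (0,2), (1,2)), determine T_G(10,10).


T(K_3; x,y) = x^2 + x + y.
T(10,10) = 100 + 10 + 10 = 120.

120


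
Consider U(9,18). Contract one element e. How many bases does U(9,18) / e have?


Contracting e from U(9,18) gives U(8,17).
Bases of U(8,17) = (17 choose 8) = 24310.

24310


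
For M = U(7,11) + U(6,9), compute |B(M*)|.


(M1+M2)* = M1* + M2*.
M1* = U(4,11), bases: C(11,4) = 330.
M2* = U(3,9), bases: C(9,3) = 84.
|B(M*)| = 330 * 84 = 27720.

27720


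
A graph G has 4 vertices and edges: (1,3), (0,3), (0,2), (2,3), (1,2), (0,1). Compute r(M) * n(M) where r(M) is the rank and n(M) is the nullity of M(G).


r(M) = |V| - c = 4 - 1 = 3.
nullity = |E| - r(M) = 6 - 3 = 3.
Product = 3 * 3 = 9.

9


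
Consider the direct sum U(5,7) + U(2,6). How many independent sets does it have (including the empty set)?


For a direct sum, |I(M1+M2)| = |I(M1)| * |I(M2)|.
|I(U(5,7))| = sum C(7,k) for k=0..5 = 120.
|I(U(2,6))| = sum C(6,k) for k=0..2 = 22.
Total = 120 * 22 = 2640.

2640


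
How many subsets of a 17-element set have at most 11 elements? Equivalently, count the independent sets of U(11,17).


Independent sets of U(11,17) are all subsets of size <= 11.
Count = (17 choose 0) + (17 choose 1) + (17 choose 2) + (17 choose 3) + (17 choose 4) + (17 choose 5) + (17 choose 6) + (17 choose 7) + (17 choose 8) + (17 choose 9) + (17 choose 10) + (17 choose 11)
     = 1 + 17 + 136 + 680 + 2380 + 6188 + 12376 + 19448 + 24310 + 24310 + 19448 + 12376
     = 121670.

121670


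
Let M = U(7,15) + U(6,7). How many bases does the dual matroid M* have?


(M1+M2)* = M1* + M2*.
M1* = U(8,15), bases: C(15,8) = 6435.
M2* = U(1,7), bases: C(7,1) = 7.
|B(M*)| = 6435 * 7 = 45045.

45045


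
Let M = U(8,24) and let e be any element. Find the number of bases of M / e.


Contracting e from U(8,24) gives U(7,23).
Bases of U(7,23) = C(23,7) = 23! / (7! * 16!) = 245157.

245157


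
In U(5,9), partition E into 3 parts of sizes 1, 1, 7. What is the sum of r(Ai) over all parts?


r(Ai) = min(|Ai|, 5) for each part.
Sum = min(1,5) + min(1,5) + min(7,5)
    = 1 + 1 + 5
    = 7.

7


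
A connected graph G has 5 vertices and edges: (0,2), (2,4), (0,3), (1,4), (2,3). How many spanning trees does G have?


By Kirchhoff's matrix tree theorem, the number of spanning trees equals
the determinant of any cofactor of the Laplacian matrix L.
G has 5 vertices and 5 edges.
Computing the (4 x 4) cofactor determinant gives 3.

3


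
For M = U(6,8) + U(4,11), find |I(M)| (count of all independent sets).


For a direct sum, |I(M1+M2)| = |I(M1)| * |I(M2)|.
|I(U(6,8))| = sum C(8,k) for k=0..6 = 247.
|I(U(4,11))| = sum C(11,k) for k=0..4 = 562.
Total = 247 * 562 = 138814.

138814


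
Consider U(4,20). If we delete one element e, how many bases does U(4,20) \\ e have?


Deleting e from U(4,20) gives U(4,19) since n > r.
Bases of U(4,19) = (19 choose 4) = 3876.

3876


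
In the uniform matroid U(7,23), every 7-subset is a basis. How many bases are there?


Bases of U(7,23) are all 7-element subsets of the 23-element ground set.
Number of bases = C(23,7).
C(23,7) = 245157.

245157


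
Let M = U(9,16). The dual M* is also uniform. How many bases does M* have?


The dual of U(r,n) is U(n-r, n) = U(7,16).
Bases of U(7,16) are all (7)-element subsets.
|B(M*)| = C(16,7) = 11440.

11440


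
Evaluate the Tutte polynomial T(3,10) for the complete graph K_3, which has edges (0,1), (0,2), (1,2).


T(K_3; x,y) = x^2 + x + y.
T(3,10) = 9 + 3 + 10 = 22.

22


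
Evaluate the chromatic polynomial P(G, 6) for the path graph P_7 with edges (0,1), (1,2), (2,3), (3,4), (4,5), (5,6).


P(P_7, k) = k * (k-1)^(6).
P(6) = 6 * 5^6 = 6 * 15625 = 93750.

93750


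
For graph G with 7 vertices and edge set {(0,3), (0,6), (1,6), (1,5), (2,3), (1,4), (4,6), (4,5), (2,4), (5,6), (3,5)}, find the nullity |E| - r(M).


Cycle rank (nullity) = |E| - r(M) = |E| - (|V| - c).
|E| = 11, |V| = 7, c = 1.
Nullity = 11 - (7 - 1) = 11 - 6 = 5.

5


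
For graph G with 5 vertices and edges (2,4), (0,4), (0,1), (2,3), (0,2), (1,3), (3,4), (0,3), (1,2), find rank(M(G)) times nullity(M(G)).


r(M) = |V| - c = 5 - 1 = 4.
nullity = |E| - r(M) = 9 - 4 = 5.
Product = 4 * 5 = 20.

20


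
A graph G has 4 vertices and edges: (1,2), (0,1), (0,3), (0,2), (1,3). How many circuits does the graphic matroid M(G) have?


A circuit in a graphic matroid = edge set of a simple cycle.
G has 4 vertices and 5 edges.
Enumerating all minimal edge subsets forming cycles...
Total circuits found: 3.

3


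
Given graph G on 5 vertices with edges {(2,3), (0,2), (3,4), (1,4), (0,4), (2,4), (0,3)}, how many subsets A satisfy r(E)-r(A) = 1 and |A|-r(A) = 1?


R(x,y) = sum over A in 2^E of x^(r(E)-r(A)) * y^(|A|-r(A)).
G has 5 vertices, 7 edges. r(E) = 4.
Enumerate all 2^7 = 128 subsets.
Count subsets with r(E)-r(A)=1 and |A|-r(A)=1: 19.

19


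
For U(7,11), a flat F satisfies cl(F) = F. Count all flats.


Flats of U(7,11): every subset of size < 7 is a flat, plus E itself.
Count = C(11,0) + C(11,1) + C(11,2) + C(11,3) + C(11,4) + C(11,5) + C(11,6) + 1
     = 1 + 11 + 55 + 165 + 330 + 462 + 462 + 1
     = 1487.

1487


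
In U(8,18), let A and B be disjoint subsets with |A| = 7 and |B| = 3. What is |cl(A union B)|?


|A union B| = 7 + 3 = 10 (disjoint).
In U(8,18), cl(S) = S if |S| < 8, else cl(S) = E.
Since 10 >= 8, cl(A union B) = E.
|cl(A union B)| = 18.

18


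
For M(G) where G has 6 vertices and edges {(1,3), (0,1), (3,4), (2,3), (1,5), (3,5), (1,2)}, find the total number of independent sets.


An independent set in a graphic matroid is an acyclic edge subset.
G has 6 vertices and 7 edges.
Enumerate all 2^7 = 128 subsets, checking for acyclicity.
Total independent sets = 96.

96


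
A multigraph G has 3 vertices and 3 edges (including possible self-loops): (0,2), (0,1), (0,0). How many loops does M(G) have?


In a graphic matroid, a loop is a self-loop edge (u,u) with rank 0.
Examining all 3 edges for self-loops...
Self-loops found: (0,0)
Number of loops = 1.

1


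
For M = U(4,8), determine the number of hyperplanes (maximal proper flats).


Hyperplanes of U(4,8) are flats of rank 3.
In a uniform matroid, these are exactly the (3)-element subsets.
Count = C(8,3) = (8 * 7 * 6) / (1 * 2 * 3) = 56.

56


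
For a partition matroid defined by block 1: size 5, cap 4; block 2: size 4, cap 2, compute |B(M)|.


A basis picks exactly ci elements from block i.
Number of bases = product of C(|Si|, ci).
= C(5,4) * C(4,2)
= 5 * 6
= 30.

30


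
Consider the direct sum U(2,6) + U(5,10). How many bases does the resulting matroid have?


Bases of a direct sum M1 + M2: |B| = |B(M1)| * |B(M2)|.
|B(U(2,6))| = C(6,2) = 15.
|B(U(5,10))| = C(10,5) = 252.
Total bases = 15 * 252 = 3780.

3780


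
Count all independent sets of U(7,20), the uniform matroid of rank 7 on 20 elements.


Independent sets of U(7,20) are all subsets of size <= 7.
Count = (20 choose 0) + (20 choose 1) + (20 choose 2) + (20 choose 3) + (20 choose 4) + (20 choose 5) + (20 choose 6) + (20 choose 7)
     = 1 + 20 + 190 + 1140 + 4845 + 15504 + 38760 + 77520
     = 137980.

137980


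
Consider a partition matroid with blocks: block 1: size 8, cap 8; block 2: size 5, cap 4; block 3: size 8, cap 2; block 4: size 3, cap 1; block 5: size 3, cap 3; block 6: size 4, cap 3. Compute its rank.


Rank of a partition matroid = sum of min(|Si|, ci) for each block.
= min(8,8) + min(5,4) + min(8,2) + min(3,1) + min(3,3) + min(4,3)
= 8 + 4 + 2 + 1 + 3 + 3
= 21.

21


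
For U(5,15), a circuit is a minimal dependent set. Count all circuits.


In U(5,15), circuits are the (6)-element subsets.
Any set of 6 elements is dependent, and removing any one element gives
an independent set of size 5, so it is a minimal dependent set.
Number of circuits = C(15,6) = 5005.

5005


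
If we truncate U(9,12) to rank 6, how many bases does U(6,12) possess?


Truncating U(9,12) to rank 6 gives U(6,12).
Bases of U(6,12) are all 6-element subsets of 12 elements.
Number of bases = (12 choose 6) = 924.

924


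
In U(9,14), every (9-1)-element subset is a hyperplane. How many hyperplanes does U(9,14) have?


Hyperplanes of U(9,14) are flats of rank 8.
In a uniform matroid, these are exactly the (8)-element subsets.
Count = C(14,8) = 3003.

3003


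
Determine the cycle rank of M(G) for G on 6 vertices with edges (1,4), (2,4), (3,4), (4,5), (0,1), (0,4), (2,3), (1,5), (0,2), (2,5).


Cycle rank (nullity) = |E| - r(M) = |E| - (|V| - c).
|E| = 10, |V| = 6, c = 1.
Nullity = 10 - (6 - 1) = 10 - 5 = 5.

5


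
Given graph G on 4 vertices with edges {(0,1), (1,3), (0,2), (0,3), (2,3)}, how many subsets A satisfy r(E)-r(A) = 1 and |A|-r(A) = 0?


R(x,y) = sum over A in 2^E of x^(r(E)-r(A)) * y^(|A|-r(A)).
G has 4 vertices, 5 edges. r(E) = 3.
Enumerate all 2^5 = 32 subsets.
Count subsets with r(E)-r(A)=1 and |A|-r(A)=0: 10.

10


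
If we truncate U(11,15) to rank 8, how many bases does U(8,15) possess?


Truncating U(11,15) to rank 8 gives U(8,15).
Bases of U(8,15) are all 8-element subsets of 15 elements.
Number of bases = C(15,8) = 6435.

6435


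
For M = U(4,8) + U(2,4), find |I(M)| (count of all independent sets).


For a direct sum, |I(M1+M2)| = |I(M1)| * |I(M2)|.
|I(U(4,8))| = sum C(8,k) for k=0..4 = 163.
|I(U(2,4))| = sum C(4,k) for k=0..2 = 11.
Total = 163 * 11 = 1793.

1793


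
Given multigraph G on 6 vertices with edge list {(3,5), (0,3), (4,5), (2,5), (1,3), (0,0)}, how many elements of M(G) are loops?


In a graphic matroid, a loop is a self-loop edge (u,u) with rank 0.
Examining all 6 edges for self-loops...
Self-loops found: (0,0)
Number of loops = 1.

1


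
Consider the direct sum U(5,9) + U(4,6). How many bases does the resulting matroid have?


Bases of a direct sum M1 + M2: |B| = |B(M1)| * |B(M2)|.
|B(U(5,9))| = C(9,5) = 126.
|B(U(4,6))| = C(6,4) = 15.
Total bases = 126 * 15 = 1890.

1890


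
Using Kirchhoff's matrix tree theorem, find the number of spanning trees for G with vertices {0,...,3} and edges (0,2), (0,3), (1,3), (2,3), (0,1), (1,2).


By Kirchhoff's matrix tree theorem, the number of spanning trees equals
the determinant of any cofactor of the Laplacian matrix L.
G has 4 vertices and 6 edges.
Computing the (3 x 3) cofactor determinant gives 16.

16


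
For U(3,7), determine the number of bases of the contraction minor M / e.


Contracting e from U(3,7) gives U(2,6).
Bases of U(2,6) = (6 choose 2) = 15.

15


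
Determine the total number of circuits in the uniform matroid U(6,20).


In U(6,20), circuits are the (7)-element subsets.
Any set of 7 elements is dependent, and removing any one element gives
an independent set of size 6, so it is a minimal dependent set.
Number of circuits = C(20,7) = 77520.

77520


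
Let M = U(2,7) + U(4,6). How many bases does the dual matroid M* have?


(M1+M2)* = M1* + M2*.
M1* = U(5,7), bases: C(7,5) = 21.
M2* = U(2,6), bases: C(6,2) = 15.
|B(M*)| = 21 * 15 = 315.

315


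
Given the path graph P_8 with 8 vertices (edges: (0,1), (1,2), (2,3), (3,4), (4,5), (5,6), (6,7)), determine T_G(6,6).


A path on 8 vertices is a tree with 7 edges.
T(x,y) = x^(7) for any tree.
T(6,6) = 6^7 = 279936.

279936


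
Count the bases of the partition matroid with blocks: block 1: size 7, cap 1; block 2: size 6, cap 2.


A basis picks exactly ci elements from block i.
Number of bases = product of C(|Si|, ci).
= C(7,1) * C(6,2)
= 7 * 15
= 105.

105


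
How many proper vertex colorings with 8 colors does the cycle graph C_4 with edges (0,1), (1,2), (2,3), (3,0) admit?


P(C_4, k) = (k-1)^4 + (-1)^4*(k-1).
P(8) = (7)^4 + 7
= 2401 + 7 = 2408.

2408


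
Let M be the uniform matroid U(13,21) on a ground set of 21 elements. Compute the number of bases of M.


Bases of U(13,21) are all 13-element subsets of the 21-element ground set.
Number of bases = C(21,13).
C(21,13) = 21! / (13! * 8!) = 203490.

203490


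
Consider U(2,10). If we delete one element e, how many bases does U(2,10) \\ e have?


Deleting e from U(2,10) gives U(2,9) since n > r.
Bases of U(2,9) = C(9,2) = 9! / (2! * 7!) = 36.

36


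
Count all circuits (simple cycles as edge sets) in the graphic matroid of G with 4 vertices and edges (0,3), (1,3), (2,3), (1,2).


A circuit in a graphic matroid = edge set of a simple cycle.
G has 4 vertices and 4 edges.
Enumerating all minimal edge subsets forming cycles...
Total circuits found: 1.

1


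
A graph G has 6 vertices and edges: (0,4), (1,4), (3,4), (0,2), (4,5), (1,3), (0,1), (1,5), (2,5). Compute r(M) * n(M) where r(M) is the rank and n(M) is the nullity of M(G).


r(M) = |V| - c = 6 - 1 = 5.
nullity = |E| - r(M) = 9 - 5 = 4.
Product = 5 * 4 = 20.

20


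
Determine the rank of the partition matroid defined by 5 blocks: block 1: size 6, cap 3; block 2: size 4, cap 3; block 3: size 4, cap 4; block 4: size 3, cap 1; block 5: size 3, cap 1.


Rank of a partition matroid = sum of min(|Si|, ci) for each block.
= min(6,3) + min(4,3) + min(4,4) + min(3,1) + min(3,1)
= 3 + 3 + 4 + 1 + 1
= 12.

12


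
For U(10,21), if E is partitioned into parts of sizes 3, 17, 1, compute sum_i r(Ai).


r(Ai) = min(|Ai|, 10) for each part.
Sum = min(3,10) + min(17,10) + min(1,10)
    = 3 + 10 + 1
    = 14.

14


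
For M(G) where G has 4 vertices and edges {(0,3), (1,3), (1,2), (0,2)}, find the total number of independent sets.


An independent set in a graphic matroid is an acyclic edge subset.
G has 4 vertices and 4 edges.
Enumerate all 2^4 = 16 subsets, checking for acyclicity.
Total independent sets = 15.

15


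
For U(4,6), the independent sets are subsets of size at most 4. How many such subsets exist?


Independent sets of U(4,6) are all subsets of size <= 4.
Count = C(6,0) + C(6,1) + C(6,2) + C(6,3) + C(6,4)
     = 1 + 6 + 15 + 20 + 15
     = 57.

57


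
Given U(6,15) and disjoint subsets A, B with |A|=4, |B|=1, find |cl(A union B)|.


|A union B| = 4 + 1 = 5 (disjoint).
In U(6,15), cl(S) = S if |S| < 6, else cl(S) = E.
Since 5 < 6, cl(A union B) = A union B.
|cl(A union B)| = 5.

5


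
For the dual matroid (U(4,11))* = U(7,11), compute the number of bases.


The dual of U(r,n) is U(n-r, n) = U(7,11).
Bases of U(7,11) are all (7)-element subsets.
|B(M*)| = (11 choose 7) = 330.

330


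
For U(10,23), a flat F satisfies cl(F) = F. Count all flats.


Flats of U(10,23): every subset of size < 10 is a flat, plus E itself.
Count = C(23,0) + C(23,1) + C(23,2) + C(23,3) + C(23,4) + C(23,5) + C(23,6) + C(23,7) + C(23,8) + C(23,9) + 1
     = 1 + 23 + 253 + 1771 + 8855 + 33649 + 100947 + 245157 + 490314 + 817190 + 1
     = 1698161.

1698161


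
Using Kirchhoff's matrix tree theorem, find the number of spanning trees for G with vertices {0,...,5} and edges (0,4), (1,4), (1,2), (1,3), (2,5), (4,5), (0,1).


By Kirchhoff's matrix tree theorem, the number of spanning trees equals
the determinant of any cofactor of the Laplacian matrix L.
G has 6 vertices and 7 edges.
Computing the (5 x 5) cofactor determinant gives 11.

11


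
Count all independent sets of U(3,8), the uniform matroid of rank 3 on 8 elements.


Independent sets of U(3,8) are all subsets of size <= 3.
Count = C(8,0) + C(8,1) + C(8,2) + C(8,3)
     = 1 + 8 + 28 + 56
     = 93.

93


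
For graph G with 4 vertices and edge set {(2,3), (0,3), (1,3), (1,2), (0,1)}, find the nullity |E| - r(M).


Cycle rank (nullity) = |E| - r(M) = |E| - (|V| - c).
|E| = 5, |V| = 4, c = 1.
Nullity = 5 - (4 - 1) = 5 - 3 = 2.

2


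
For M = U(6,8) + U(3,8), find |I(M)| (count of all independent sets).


For a direct sum, |I(M1+M2)| = |I(M1)| * |I(M2)|.
|I(U(6,8))| = sum C(8,k) for k=0..6 = 247.
|I(U(3,8))| = sum C(8,k) for k=0..3 = 93.
Total = 247 * 93 = 22971.

22971


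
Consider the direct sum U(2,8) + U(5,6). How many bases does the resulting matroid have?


Bases of a direct sum M1 + M2: |B| = |B(M1)| * |B(M2)|.
|B(U(2,8))| = C(8,2) = 28.
|B(U(5,6))| = C(6,5) = 6.
Total bases = 28 * 6 = 168.

168


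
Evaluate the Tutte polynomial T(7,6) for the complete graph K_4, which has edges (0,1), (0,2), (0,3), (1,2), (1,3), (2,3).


T(K_4; x,y) = x^3 + 3x^2 + 4xy + 2x + y^3 + 3y^2 + 2y.
Substituting x=7, y=6:
= 343 + 147 + 168 + 14 + 216 + 108 + 12
= 1008.

1008


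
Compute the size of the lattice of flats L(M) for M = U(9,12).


Flats of U(9,12): every subset of size < 9 is a flat, plus E itself.
Count = (12 choose 0) + (12 choose 1) + (12 choose 2) + (12 choose 3) + (12 choose 4) + (12 choose 5) + (12 choose 6) + (12 choose 7) + (12 choose 8) + 1
     = 1 + 12 + 66 + 220 + 495 + 792 + 924 + 792 + 495 + 1
     = 3798.

3798


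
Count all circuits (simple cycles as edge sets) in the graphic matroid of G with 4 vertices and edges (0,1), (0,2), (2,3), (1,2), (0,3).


A circuit in a graphic matroid = edge set of a simple cycle.
G has 4 vertices and 5 edges.
Enumerating all minimal edge subsets forming cycles...
Total circuits found: 3.

3


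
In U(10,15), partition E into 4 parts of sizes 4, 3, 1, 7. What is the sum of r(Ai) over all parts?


r(Ai) = min(|Ai|, 10) for each part.
Sum = min(4,10) + min(3,10) + min(1,10) + min(7,10)
    = 4 + 3 + 1 + 7
    = 15.

15


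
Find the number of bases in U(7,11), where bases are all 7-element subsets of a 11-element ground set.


Bases of U(7,11) are all 7-element subsets of the 11-element ground set.
Number of bases = C(11,7).
C(11,7) = 11! / (7! * 4!) = 330.

330


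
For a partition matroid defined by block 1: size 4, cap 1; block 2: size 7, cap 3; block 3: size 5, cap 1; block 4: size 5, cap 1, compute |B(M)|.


A basis picks exactly ci elements from block i.
Number of bases = product of C(|Si|, ci).
= C(4,1) * C(7,3) * C(5,1) * C(5,1)
= 4 * 35 * 5 * 5
= 3500.

3500


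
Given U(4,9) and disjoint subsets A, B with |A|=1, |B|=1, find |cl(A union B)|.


|A union B| = 1 + 1 = 2 (disjoint).
In U(4,9), cl(S) = S if |S| < 4, else cl(S) = E.
Since 2 < 4, cl(A union B) = A union B.
|cl(A union B)| = 2.

2


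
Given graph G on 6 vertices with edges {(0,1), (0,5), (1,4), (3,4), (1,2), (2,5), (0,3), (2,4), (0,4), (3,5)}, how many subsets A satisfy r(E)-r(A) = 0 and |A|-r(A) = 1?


R(x,y) = sum over A in 2^E of x^(r(E)-r(A)) * y^(|A|-r(A)).
G has 6 vertices, 10 edges. r(E) = 5.
Enumerate all 2^10 = 1024 subsets.
Count subsets with r(E)-r(A)=0 and |A|-r(A)=1: 176.

176


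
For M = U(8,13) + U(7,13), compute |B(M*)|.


(M1+M2)* = M1* + M2*.
M1* = U(5,13), bases: C(13,5) = 1287.
M2* = U(6,13), bases: C(13,6) = 1716.
|B(M*)| = 1287 * 1716 = 2208492.

2208492


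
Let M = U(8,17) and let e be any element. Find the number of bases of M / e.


Contracting e from U(8,17) gives U(7,16).
Bases of U(7,16) = C(16,7) = 16! / (7! * 9!) = 11440.

11440


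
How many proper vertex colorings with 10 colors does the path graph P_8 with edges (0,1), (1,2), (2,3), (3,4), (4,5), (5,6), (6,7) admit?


P(P_8, k) = k * (k-1)^(7).
P(10) = 10 * 9^7 = 10 * 4782969 = 47829690.

47829690


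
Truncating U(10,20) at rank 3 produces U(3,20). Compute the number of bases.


Truncating U(10,20) to rank 3 gives U(3,20).
Bases of U(3,20) are all 3-element subsets of 20 elements.
Number of bases = C(20,3) = (20 * 19 * 18) / (1 * 2 * 3) = 1140.

1140


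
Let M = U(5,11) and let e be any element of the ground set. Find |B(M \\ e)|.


Deleting e from U(5,11) gives U(5,10) since n > r.
Bases of U(5,10) = (10 choose 5) = 252.

252


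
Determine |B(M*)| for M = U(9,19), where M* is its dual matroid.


The dual of U(r,n) is U(n-r, n) = U(10,19).
Bases of U(10,19) are all (10)-element subsets.
|B(M*)| = C(19,10) = 92378.

92378


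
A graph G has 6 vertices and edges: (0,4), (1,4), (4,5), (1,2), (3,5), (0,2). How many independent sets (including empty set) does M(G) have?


An independent set in a graphic matroid is an acyclic edge subset.
G has 6 vertices and 6 edges.
Enumerate all 2^6 = 64 subsets, checking for acyclicity.
Total independent sets = 60.

60


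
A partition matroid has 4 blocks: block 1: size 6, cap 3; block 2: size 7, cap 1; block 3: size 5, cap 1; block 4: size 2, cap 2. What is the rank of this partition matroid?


Rank of a partition matroid = sum of min(|Si|, ci) for each block.
= min(6,3) + min(7,1) + min(5,1) + min(2,2)
= 3 + 1 + 1 + 2
= 7.

7


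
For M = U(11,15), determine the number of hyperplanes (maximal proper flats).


Hyperplanes of U(11,15) are flats of rank 10.
In a uniform matroid, these are exactly the (10)-element subsets.
Count = C(15,10) = 3003.

3003


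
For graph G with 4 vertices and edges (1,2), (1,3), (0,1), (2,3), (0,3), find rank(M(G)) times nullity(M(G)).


r(M) = |V| - c = 4 - 1 = 3.
nullity = |E| - r(M) = 5 - 3 = 2.
Product = 3 * 2 = 6.

6


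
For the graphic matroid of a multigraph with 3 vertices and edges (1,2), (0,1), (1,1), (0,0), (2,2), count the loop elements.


In a graphic matroid, a loop is a self-loop edge (u,u) with rank 0.
Examining all 5 edges for self-loops...
Self-loops found: (1,1), (0,0), (2,2)
Number of loops = 3.

3


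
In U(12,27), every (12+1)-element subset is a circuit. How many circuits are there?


In U(12,27), circuits are the (13)-element subsets.
Any set of 13 elements is dependent, and removing any one element gives
an independent set of size 12, so it is a minimal dependent set.
Number of circuits = (27 choose 13) = 20058300.

20058300


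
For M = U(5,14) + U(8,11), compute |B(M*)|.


(M1+M2)* = M1* + M2*.
M1* = U(9,14), bases: C(14,9) = 2002.
M2* = U(3,11), bases: C(11,3) = 165.
|B(M*)| = 2002 * 165 = 330330.

330330


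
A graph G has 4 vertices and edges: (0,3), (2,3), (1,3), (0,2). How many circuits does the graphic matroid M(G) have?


A circuit in a graphic matroid = edge set of a simple cycle.
G has 4 vertices and 4 edges.
Enumerating all minimal edge subsets forming cycles...
Total circuits found: 1.

1


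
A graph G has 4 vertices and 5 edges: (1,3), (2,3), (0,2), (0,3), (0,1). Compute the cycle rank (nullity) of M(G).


Cycle rank (nullity) = |E| - r(M) = |E| - (|V| - c).
|E| = 5, |V| = 4, c = 1.
Nullity = 5 - (4 - 1) = 5 - 3 = 2.

2


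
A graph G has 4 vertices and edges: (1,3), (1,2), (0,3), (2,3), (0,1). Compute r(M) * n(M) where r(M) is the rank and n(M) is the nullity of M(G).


r(M) = |V| - c = 4 - 1 = 3.
nullity = |E| - r(M) = 5 - 3 = 2.
Product = 3 * 2 = 6.

6


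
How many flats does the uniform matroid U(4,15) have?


Flats of U(4,15): every subset of size < 4 is a flat, plus E itself.
Count = (15 choose 0) + (15 choose 1) + (15 choose 2) + (15 choose 3) + 1
     = 1 + 15 + 105 + 455 + 1
     = 577.

577


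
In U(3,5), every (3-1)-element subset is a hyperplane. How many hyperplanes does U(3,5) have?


Hyperplanes of U(3,5) are flats of rank 2.
In a uniform matroid, these are exactly the (2)-element subsets.
Count = C(5,2) = 5! / (2! * 3!) = 10.

10


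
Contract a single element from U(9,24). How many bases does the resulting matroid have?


Contracting e from U(9,24) gives U(8,23).
Bases of U(8,23) = (23 choose 8) = 490314.

490314


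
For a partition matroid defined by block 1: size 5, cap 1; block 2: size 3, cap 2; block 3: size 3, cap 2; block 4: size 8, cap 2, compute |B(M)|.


A basis picks exactly ci elements from block i.
Number of bases = product of C(|Si|, ci).
= C(5,1) * C(3,2) * C(3,2) * C(8,2)
= 5 * 3 * 3 * 28
= 1260.

1260


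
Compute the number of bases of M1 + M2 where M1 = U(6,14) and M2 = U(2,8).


Bases of a direct sum M1 + M2: |B| = |B(M1)| * |B(M2)|.
|B(U(6,14))| = C(14,6) = 3003.
|B(U(2,8))| = C(8,2) = 28.
Total bases = 3003 * 28 = 84084.

84084


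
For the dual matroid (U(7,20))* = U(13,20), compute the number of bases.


The dual of U(r,n) is U(n-r, n) = U(13,20).
Bases of U(13,20) are all (13)-element subsets.
|B(M*)| = (20 choose 13) = 77520.

77520


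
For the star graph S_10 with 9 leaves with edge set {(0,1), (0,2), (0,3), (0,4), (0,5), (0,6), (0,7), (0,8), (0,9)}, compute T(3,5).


A star on 10 vertices is a tree with 9 edges.
T(x,y) = x^(9) for any tree.
T(3,5) = 3^9 = 19683.

19683


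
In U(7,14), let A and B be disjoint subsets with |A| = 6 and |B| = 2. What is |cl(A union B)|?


|A union B| = 6 + 2 = 8 (disjoint).
In U(7,14), cl(S) = S if |S| < 7, else cl(S) = E.
Since 8 >= 7, cl(A union B) = E.
|cl(A union B)| = 14.

14


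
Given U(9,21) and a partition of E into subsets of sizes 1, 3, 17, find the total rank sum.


r(Ai) = min(|Ai|, 9) for each part.
Sum = min(1,9) + min(3,9) + min(17,9)
    = 1 + 3 + 9
    = 13.

13


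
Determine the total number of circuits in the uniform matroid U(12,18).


In U(12,18), circuits are the (13)-element subsets.
Any set of 13 elements is dependent, and removing any one element gives
an independent set of size 12, so it is a minimal dependent set.
Number of circuits = (18 choose 13) = 8568.

8568


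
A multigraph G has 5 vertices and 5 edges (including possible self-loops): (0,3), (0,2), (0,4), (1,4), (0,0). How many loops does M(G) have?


In a graphic matroid, a loop is a self-loop edge (u,u) with rank 0.
Examining all 5 edges for self-loops...
Self-loops found: (0,0)
Number of loops = 1.

1


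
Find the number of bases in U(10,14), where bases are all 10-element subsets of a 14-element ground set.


Bases of U(10,14) are all 10-element subsets of the 14-element ground set.
Number of bases = C(14,10).
C(14,10) = 14! / (10! * 4!) = 1001.

1001


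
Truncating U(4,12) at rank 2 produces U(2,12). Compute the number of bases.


Truncating U(4,12) to rank 2 gives U(2,12).
Bases of U(2,12) are all 2-element subsets of 12 elements.
Number of bases = C(12,2) = (12 * 11) / (1 * 2) = 66.

66


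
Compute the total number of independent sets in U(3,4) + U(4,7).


For a direct sum, |I(M1+M2)| = |I(M1)| * |I(M2)|.
|I(U(3,4))| = sum C(4,k) for k=0..3 = 15.
|I(U(4,7))| = sum C(7,k) for k=0..4 = 99.
Total = 15 * 99 = 1485.

1485


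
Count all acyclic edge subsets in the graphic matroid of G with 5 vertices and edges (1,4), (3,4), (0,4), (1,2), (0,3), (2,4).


An independent set in a graphic matroid is an acyclic edge subset.
G has 5 vertices and 6 edges.
Enumerate all 2^6 = 64 subsets, checking for acyclicity.
Total independent sets = 49.

49


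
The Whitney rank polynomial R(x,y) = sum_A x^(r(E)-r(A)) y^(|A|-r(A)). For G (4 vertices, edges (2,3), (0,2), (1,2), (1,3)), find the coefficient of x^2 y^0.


R(x,y) = sum over A in 2^E of x^(r(E)-r(A)) * y^(|A|-r(A)).
G has 4 vertices, 4 edges. r(E) = 3.
Enumerate all 2^4 = 16 subsets.
Count subsets with r(E)-r(A)=2 and |A|-r(A)=0: 4.

4


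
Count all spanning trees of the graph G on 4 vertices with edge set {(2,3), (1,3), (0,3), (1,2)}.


By Kirchhoff's matrix tree theorem, the number of spanning trees equals
the determinant of any cofactor of the Laplacian matrix L.
G has 4 vertices and 4 edges.
Computing the (3 x 3) cofactor determinant gives 3.

3


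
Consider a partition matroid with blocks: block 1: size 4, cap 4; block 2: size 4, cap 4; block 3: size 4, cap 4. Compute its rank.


Rank of a partition matroid = sum of min(|Si|, ci) for each block.
= min(4,4) + min(4,4) + min(4,4)
= 4 + 4 + 4
= 12.

12


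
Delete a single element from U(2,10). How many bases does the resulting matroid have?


Deleting e from U(2,10) gives U(2,9) since n > r.
Bases of U(2,9) = C(9,2) = 9! / (2! * 7!) = 36.

36


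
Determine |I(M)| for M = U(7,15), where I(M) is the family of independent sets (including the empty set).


Independent sets of U(7,15) are all subsets of size <= 7.
Count = C(15,0) + C(15,1) + C(15,2) + C(15,3) + C(15,4) + C(15,5) + C(15,6) + C(15,7)
     = 1 + 15 + 105 + 455 + 1365 + 3003 + 5005 + 6435
     = 16384.

16384


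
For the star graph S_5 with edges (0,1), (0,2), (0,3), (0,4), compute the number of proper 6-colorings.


P(tree, k) = k * (k-1)^(4) for any tree on 5 vertices.
P(6) = 6 * 5^4 = 6 * 625 = 3750.

3750


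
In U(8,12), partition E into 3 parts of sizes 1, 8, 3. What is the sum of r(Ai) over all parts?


r(Ai) = min(|Ai|, 8) for each part.
Sum = min(1,8) + min(8,8) + min(3,8)
    = 1 + 8 + 3
    = 12.

12


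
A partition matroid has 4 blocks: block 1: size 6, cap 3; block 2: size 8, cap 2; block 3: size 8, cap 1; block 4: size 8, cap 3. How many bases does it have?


A basis picks exactly ci elements from block i.
Number of bases = product of C(|Si|, ci).
= C(6,3) * C(8,2) * C(8,1) * C(8,3)
= 20 * 28 * 8 * 56
= 250880.

250880


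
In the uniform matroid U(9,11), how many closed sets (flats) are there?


Flats of U(9,11): every subset of size < 9 is a flat, plus E itself.
Count = (11 choose 0) + (11 choose 1) + (11 choose 2) + (11 choose 3) + (11 choose 4) + (11 choose 5) + (11 choose 6) + (11 choose 7) + (11 choose 8) + 1
     = 1 + 11 + 55 + 165 + 330 + 462 + 462 + 330 + 165 + 1
     = 1982.

1982


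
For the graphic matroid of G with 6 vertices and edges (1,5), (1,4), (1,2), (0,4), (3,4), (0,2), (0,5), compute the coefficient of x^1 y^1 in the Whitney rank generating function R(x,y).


R(x,y) = sum over A in 2^E of x^(r(E)-r(A)) * y^(|A|-r(A)).
G has 6 vertices, 7 edges. r(E) = 5.
Enumerate all 2^7 = 128 subsets.
Count subsets with r(E)-r(A)=1 and |A|-r(A)=1: 9.

9


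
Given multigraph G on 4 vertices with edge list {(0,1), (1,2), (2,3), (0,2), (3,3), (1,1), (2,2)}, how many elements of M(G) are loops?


In a graphic matroid, a loop is a self-loop edge (u,u) with rank 0.
Examining all 7 edges for self-loops...
Self-loops found: (3,3), (1,1), (2,2)
Number of loops = 3.

3


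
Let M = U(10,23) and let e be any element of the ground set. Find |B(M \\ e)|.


Deleting e from U(10,23) gives U(10,22) since n > r.
Bases of U(10,22) = (22 choose 10) = 646646.

646646


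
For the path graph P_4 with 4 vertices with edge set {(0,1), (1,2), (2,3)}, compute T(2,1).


A path on 4 vertices is a tree with 3 edges.
T(x,y) = x^(3) for any tree.
T(2,1) = 2^3 = 8.

8


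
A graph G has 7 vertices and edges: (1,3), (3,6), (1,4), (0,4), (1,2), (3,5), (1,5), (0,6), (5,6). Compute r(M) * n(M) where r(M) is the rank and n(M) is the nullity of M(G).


r(M) = |V| - c = 7 - 1 = 6.
nullity = |E| - r(M) = 9 - 6 = 3.
Product = 6 * 3 = 18.

18


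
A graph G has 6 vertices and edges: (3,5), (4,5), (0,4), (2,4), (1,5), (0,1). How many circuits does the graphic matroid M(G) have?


A circuit in a graphic matroid = edge set of a simple cycle.
G has 6 vertices and 6 edges.
Enumerating all minimal edge subsets forming cycles...
Total circuits found: 1.

1


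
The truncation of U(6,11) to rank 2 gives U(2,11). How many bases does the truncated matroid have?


Truncating U(6,11) to rank 2 gives U(2,11).
Bases of U(2,11) are all 2-element subsets of 11 elements.
Number of bases = (11 choose 2) = 55.

55


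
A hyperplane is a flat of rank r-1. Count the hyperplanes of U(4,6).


Hyperplanes of U(4,6) are flats of rank 3.
In a uniform matroid, these are exactly the (3)-element subsets.
Count = C(6,3) = 6! / (3! * 3!) = 20.

20


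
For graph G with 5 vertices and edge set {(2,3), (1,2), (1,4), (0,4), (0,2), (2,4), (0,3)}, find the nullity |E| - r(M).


Cycle rank (nullity) = |E| - r(M) = |E| - (|V| - c).
|E| = 7, |V| = 5, c = 1.
Nullity = 7 - (5 - 1) = 7 - 4 = 3.

3


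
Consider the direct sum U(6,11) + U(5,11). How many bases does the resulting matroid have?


Bases of a direct sum M1 + M2: |B| = |B(M1)| * |B(M2)|.
|B(U(6,11))| = C(11,6) = 462.
|B(U(5,11))| = C(11,5) = 462.
Total bases = 462 * 462 = 213444.

213444


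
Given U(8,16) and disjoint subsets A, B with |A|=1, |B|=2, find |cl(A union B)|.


|A union B| = 1 + 2 = 3 (disjoint).
In U(8,16), cl(S) = S if |S| < 8, else cl(S) = E.
Since 3 < 8, cl(A union B) = A union B.
|cl(A union B)| = 3.

3


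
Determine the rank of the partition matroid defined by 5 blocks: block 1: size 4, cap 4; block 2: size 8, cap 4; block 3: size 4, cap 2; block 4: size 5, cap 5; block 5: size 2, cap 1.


Rank of a partition matroid = sum of min(|Si|, ci) for each block.
= min(4,4) + min(8,4) + min(4,2) + min(5,5) + min(2,1)
= 4 + 4 + 2 + 5 + 1
= 16.

16


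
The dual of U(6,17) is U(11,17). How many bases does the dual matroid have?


The dual of U(r,n) is U(n-r, n) = U(11,17).
Bases of U(11,17) are all (11)-element subsets.
|B(M*)| = C(17,11) = 17! / (11! * 6!) = 12376.

12376


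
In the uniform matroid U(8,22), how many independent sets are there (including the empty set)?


Independent sets of U(8,22) are all subsets of size <= 8.
Count = (22 choose 0) + (22 choose 1) + (22 choose 2) + (22 choose 3) + (22 choose 4) + (22 choose 5) + (22 choose 6) + (22 choose 7) + (22 choose 8)
     = 1 + 22 + 231 + 1540 + 7315 + 26334 + 74613 + 170544 + 319770
     = 600370.

600370


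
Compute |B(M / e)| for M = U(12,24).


Contracting e from U(12,24) gives U(11,23).
Bases of U(11,23) = C(23,11) = 23! / (11! * 12!) = 1352078.

1352078


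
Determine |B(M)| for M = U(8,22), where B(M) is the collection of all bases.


Bases of U(8,22) are all 8-element subsets of the 22-element ground set.
Number of bases = C(22,8).
C(22,8) = 319770.

319770


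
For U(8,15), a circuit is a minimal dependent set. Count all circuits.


In U(8,15), circuits are the (9)-element subsets.
Any set of 9 elements is dependent, and removing any one element gives
an independent set of size 8, so it is a minimal dependent set.
Number of circuits = C(15,9) = 15! / (9! * 6!) = 5005.

5005


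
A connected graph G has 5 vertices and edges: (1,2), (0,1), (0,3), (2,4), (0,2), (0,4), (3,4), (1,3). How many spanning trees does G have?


By Kirchhoff's matrix tree theorem, the number of spanning trees equals
the determinant of any cofactor of the Laplacian matrix L.
G has 5 vertices and 8 edges.
Computing the (4 x 4) cofactor determinant gives 45.

45


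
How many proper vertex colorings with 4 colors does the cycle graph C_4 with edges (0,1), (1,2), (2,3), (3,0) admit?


P(C_4, k) = (k-1)^4 + (-1)^4*(k-1).
P(4) = (3)^4 + 3
= 81 + 3 = 84.

84


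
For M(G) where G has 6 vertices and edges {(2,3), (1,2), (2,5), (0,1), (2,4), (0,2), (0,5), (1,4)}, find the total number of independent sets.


An independent set in a graphic matroid is an acyclic edge subset.
G has 6 vertices and 8 edges.
Enumerate all 2^8 = 256 subsets, checking for acyclicity.
Total independent sets = 164.

164


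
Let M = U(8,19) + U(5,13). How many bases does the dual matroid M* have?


(M1+M2)* = M1* + M2*.
M1* = U(11,19), bases: C(19,11) = 75582.
M2* = U(8,13), bases: C(13,8) = 1287.
|B(M*)| = 75582 * 1287 = 97274034.

97274034


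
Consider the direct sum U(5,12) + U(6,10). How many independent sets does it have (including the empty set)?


For a direct sum, |I(M1+M2)| = |I(M1)| * |I(M2)|.
|I(U(5,12))| = sum C(12,k) for k=0..5 = 1586.
|I(U(6,10))| = sum C(10,k) for k=0..6 = 848.
Total = 1586 * 848 = 1344928.

1344928


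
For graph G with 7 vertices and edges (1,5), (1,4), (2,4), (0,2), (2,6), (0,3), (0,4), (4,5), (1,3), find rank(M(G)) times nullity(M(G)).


r(M) = |V| - c = 7 - 1 = 6.
nullity = |E| - r(M) = 9 - 6 = 3.
Product = 6 * 3 = 18.

18


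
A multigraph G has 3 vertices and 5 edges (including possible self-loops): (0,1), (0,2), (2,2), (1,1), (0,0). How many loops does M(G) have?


In a graphic matroid, a loop is a self-loop edge (u,u) with rank 0.
Examining all 5 edges for self-loops...
Self-loops found: (2,2), (1,1), (0,0)
Number of loops = 3.

3


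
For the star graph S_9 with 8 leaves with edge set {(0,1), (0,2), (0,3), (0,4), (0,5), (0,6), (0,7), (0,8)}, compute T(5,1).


A star on 9 vertices is a tree with 8 edges.
T(x,y) = x^(8) for any tree.
T(5,1) = 5^8 = 390625.

390625


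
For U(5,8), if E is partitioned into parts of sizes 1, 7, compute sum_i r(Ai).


r(Ai) = min(|Ai|, 5) for each part.
Sum = min(1,5) + min(7,5)
    = 1 + 5
    = 6.

6


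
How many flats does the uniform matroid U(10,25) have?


Flats of U(10,25): every subset of size < 10 is a flat, plus E itself.
Count = C(25,0) + C(25,1) + C(25,2) + C(25,3) + C(25,4) + C(25,5) + C(25,6) + C(25,7) + C(25,8) + C(25,9) + 1
     = 1 + 25 + 300 + 2300 + 12650 + 53130 + 177100 + 480700 + 1081575 + 2042975 + 1
     = 3850757.

3850757


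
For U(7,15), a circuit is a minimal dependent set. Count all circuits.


In U(7,15), circuits are the (8)-element subsets.
Any set of 8 elements is dependent, and removing any one element gives
an independent set of size 7, so it is a minimal dependent set.
Number of circuits = C(15,8) = 15! / (8! * 7!) = 6435.

6435


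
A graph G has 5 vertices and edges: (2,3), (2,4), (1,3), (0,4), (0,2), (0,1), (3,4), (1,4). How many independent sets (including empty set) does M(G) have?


An independent set in a graphic matroid is an acyclic edge subset.
G has 5 vertices and 8 edges.
Enumerate all 2^8 = 256 subsets, checking for acyclicity.
Total independent sets = 134.

134


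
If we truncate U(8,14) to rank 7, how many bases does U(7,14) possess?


Truncating U(8,14) to rank 7 gives U(7,14).
Bases of U(7,14) are all 7-element subsets of 14 elements.
Number of bases = C(14,7) = 3432.

3432


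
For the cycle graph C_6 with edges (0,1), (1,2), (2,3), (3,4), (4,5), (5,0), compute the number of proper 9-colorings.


P(C_6, k) = (k-1)^6 + (-1)^6*(k-1).
P(9) = (8)^6 + 8
= 262144 + 8 = 262152.

262152


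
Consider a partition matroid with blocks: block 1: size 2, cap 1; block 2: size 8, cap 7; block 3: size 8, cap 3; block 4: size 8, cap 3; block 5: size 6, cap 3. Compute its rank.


Rank of a partition matroid = sum of min(|Si|, ci) for each block.
= min(2,1) + min(8,7) + min(8,3) + min(8,3) + min(6,3)
= 1 + 7 + 3 + 3 + 3
= 17.

17


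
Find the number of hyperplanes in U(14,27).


Hyperplanes of U(14,27) are flats of rank 13.
In a uniform matroid, these are exactly the (13)-element subsets.
Count = C(27,13) = 20058300.

20058300


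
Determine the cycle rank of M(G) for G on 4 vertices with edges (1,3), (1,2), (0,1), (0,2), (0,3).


Cycle rank (nullity) = |E| - r(M) = |E| - (|V| - c).
|E| = 5, |V| = 4, c = 1.
Nullity = 5 - (4 - 1) = 5 - 3 = 2.

2
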